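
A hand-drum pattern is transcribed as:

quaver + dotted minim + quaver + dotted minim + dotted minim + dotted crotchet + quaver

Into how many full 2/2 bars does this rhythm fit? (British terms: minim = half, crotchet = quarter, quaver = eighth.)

One bar of 2/2 = 8 eighth notes.
Convert each value to eighth notes: quaver = 1; dotted minim = 6; quaver = 1; dotted minim = 6; dotted minim = 6; dotted crotchet = 3; quaver = 1.
Altogether 1 + 6 + 1 + 6 + 6 + 3 + 1 = 24.
24 ÷ 8 = 3 complete bars with 0 left over.

3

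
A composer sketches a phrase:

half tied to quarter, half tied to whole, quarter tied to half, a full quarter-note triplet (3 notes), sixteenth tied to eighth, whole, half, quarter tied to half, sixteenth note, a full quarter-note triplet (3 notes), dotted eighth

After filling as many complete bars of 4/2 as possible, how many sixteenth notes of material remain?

One bar of 4/2 = 32 sixteenth notes.
In sixteenth notes: half tied to quarter (half + quarter) = 12; half tied to whole (half + whole) = 24; quarter tied to half (quarter + half) = 12; a full quarter-note triplet (3 notes) (three triplet quarters span one half) = 8; sixteenth tied to eighth (sixteenth + eighth) = 3; whole = 16; half = 8; quarter tied to half (quarter + half) = 12; sixteenth note = 1; a full quarter-note triplet (3 notes) (three triplet quarters span one half) = 8; dotted eighth = 3.
Altogether 12 + 24 + 12 + 8 + 3 + 16 + 8 + 12 + 1 + 8 + 3 = 107.
107 ÷ 32 = 3 complete bars with 11 sixteenth notes remaining.

11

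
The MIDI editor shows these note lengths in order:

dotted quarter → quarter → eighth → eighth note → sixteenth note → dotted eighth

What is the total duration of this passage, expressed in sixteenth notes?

Each duration in sixteenth notes: dotted quarter = 6; quarter = 4; eighth = 2; eighth note = 2; sixteenth note = 1; dotted eighth = 3.
Altogether 6 + 4 + 2 + 2 + 1 + 3 = 18 sixteenth notes.

18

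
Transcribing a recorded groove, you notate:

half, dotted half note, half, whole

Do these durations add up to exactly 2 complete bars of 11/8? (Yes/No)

One bar of 11/8 = 11 eighth notes, so 2 bars = 22.
Working in eighth notes: half = 4; dotted half note = 6; half = 4; whole = 8.
Adding: 4 + 6 + 4 + 8 = 22.
22 equals 22, so the answer is Yes.

Yes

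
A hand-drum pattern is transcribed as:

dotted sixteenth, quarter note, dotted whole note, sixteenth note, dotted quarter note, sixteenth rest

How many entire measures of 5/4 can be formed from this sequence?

One bar of 5/4 = 40 thirty-second notes.
In thirty-second notes: dotted sixteenth = 3; quarter note = 8; dotted whole note = 48; sixteenth note = 2; dotted quarter note = 12; sixteenth rest = 2.
Total: 3 + 8 + 48 + 2 + 12 + 2 = 75.
75 ÷ 40 = 1 complete bar with 35 left over.

1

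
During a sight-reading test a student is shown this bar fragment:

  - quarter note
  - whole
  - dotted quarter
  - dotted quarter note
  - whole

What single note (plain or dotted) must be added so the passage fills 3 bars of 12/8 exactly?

dotted whole note

3 bars of 12/8 = 36 eighth notes.
Working in eighth notes: quarter note = 2; whole = 8; dotted quarter = 3; dotted quarter note = 3; whole = 8.
Altogether 2 + 8 + 3 + 3 + 8 = 24.
Remaining: 36 − 24 = 12 eighth notes, which is a dotted whole note.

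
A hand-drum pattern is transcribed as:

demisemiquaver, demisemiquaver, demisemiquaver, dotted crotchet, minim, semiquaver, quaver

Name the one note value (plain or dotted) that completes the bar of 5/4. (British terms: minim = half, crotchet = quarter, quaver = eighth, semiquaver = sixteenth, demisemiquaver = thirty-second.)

The bar of 5/4 = 40 thirty-second notes.
Convert each value to thirty-second notes: demisemiquaver = 1; demisemiquaver = 1; demisemiquaver = 1; dotted crotchet = 12; minim = 16; semiquaver = 2; quaver = 4.
Sum: 1 + 1 + 1 + 12 + 16 + 2 + 4 = 37.
Remaining: 40 − 37 = 3 thirty-second notes, which is a dotted sixteenth note.

dotted sixteenth note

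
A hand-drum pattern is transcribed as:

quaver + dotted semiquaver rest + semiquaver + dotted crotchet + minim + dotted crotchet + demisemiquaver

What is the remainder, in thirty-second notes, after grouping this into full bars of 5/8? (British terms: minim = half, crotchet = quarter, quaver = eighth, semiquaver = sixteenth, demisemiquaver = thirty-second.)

One bar of 5/8 = 20 thirty-second notes.
In thirty-second notes: quaver = 4; dotted semiquaver rest = 3; semiquaver = 2; dotted crotchet = 12; minim = 16; dotted crotchet = 12; demisemiquaver = 1.
Total: 4 + 3 + 2 + 12 + 16 + 12 + 1 = 50.
50 ÷ 20 = 2 complete bars with 10 thirty-second notes remaining.

10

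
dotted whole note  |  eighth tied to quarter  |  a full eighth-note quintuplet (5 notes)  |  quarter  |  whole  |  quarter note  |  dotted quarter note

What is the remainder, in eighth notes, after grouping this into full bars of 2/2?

2

One bar of 2/2 = 8 eighth notes.
Working in eighth notes: dotted whole note = 12; eighth tied to quarter (eighth + quarter) = 3; a full eighth-note quintuplet (5 notes) (five quintuplet eighths span one half) = 4; quarter = 2; whole = 8; quarter note = 2; dotted quarter note = 3.
Adding: 12 + 3 + 4 + 2 + 8 + 2 + 3 = 34.
34 ÷ 8 = 4 complete bars with 2 eighth notes remaining.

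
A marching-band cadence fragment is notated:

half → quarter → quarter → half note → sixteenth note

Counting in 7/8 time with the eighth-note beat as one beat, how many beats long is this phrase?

12.5

One eighth-note beat = 2 sixteenth notes.
Express everything in sixteenth notes: half = 8; quarter = 4; quarter = 4; half note = 8; sixteenth note = 1.
Altogether 8 + 4 + 4 + 8 + 1 = 25.
25 ÷ 2 = 12.5 beats.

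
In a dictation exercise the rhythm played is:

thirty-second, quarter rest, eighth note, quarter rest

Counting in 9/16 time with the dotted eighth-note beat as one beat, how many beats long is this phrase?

One dotted eighth-note beat = 6 thirty-second notes.
Convert each value to thirty-second notes: thirty-second = 1; quarter rest = 8; eighth note = 4; quarter rest = 8.
Altogether 1 + 8 + 4 + 8 = 21.
21 ÷ 6 = 3.5 beats.

3.5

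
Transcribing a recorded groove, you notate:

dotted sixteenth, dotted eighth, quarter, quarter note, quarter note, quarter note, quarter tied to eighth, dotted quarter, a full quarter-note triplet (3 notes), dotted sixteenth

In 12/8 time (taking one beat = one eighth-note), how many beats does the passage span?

21

One eighth-note beat = 4 thirty-second notes.
Express everything in thirty-second notes: dotted sixteenth = 3; dotted eighth = 6; quarter = 8; quarter note = 8; quarter note = 8; quarter note = 8; quarter tied to eighth (quarter + eighth) = 12; dotted quarter = 12; a full quarter-note triplet (3 notes) (three triplet quarters span one half) = 16; dotted sixteenth = 3.
Altogether 3 + 6 + 8 + 8 + 8 + 8 + 12 + 12 + 16 + 3 = 84.
84 ÷ 4 = 21 beats.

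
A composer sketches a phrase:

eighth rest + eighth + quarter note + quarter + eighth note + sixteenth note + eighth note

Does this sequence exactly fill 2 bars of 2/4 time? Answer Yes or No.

No

One bar of 2/4 = 8 sixteenth notes, so 2 bars = 16.
Convert each value to sixteenth notes: eighth rest = 2; eighth = 2; quarter note = 4; quarter = 4; eighth note = 2; sixteenth note = 1; eighth note = 2.
Sum: 2 + 2 + 4 + 4 + 2 + 1 + 2 = 17.
17 exceeds 16, so the answer is No.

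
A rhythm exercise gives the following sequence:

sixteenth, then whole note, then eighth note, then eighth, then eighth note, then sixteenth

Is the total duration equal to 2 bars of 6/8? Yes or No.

Yes

One bar of 6/8 = 12 sixteenth notes, so 2 bars = 24.
Each duration in sixteenth notes: sixteenth = 1; whole note = 16; eighth note = 2; eighth = 2; eighth note = 2; sixteenth = 1.
Altogether 1 + 16 + 2 + 2 + 2 + 1 = 24.
24 equals 24, so the answer is Yes.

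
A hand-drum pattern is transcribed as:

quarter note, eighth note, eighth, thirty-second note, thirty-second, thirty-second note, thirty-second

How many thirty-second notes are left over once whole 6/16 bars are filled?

One bar of 6/16 = 12 thirty-second notes.
Convert each value to thirty-second notes: quarter note = 8; eighth note = 4; eighth = 4; thirty-second note = 1; thirty-second = 1; thirty-second note = 1; thirty-second = 1.
Altogether 8 + 4 + 4 + 1 + 1 + 1 + 1 = 20.
20 ÷ 12 = 1 complete bar with 8 thirty-second notes remaining.

8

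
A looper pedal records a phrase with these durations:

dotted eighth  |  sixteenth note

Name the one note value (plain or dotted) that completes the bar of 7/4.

The bar of 7/4 = 28 sixteenth notes.
Each duration in sixteenth notes: dotted eighth = 3; sixteenth note = 1.
Adding: 3 + 1 = 4.
Remaining: 28 − 4 = 24 sixteenth notes, which is a dotted whole note.

dotted whole note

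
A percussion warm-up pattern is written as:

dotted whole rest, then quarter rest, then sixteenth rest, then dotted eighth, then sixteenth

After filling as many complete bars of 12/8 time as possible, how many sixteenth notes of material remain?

9

One bar of 12/8 = 24 sixteenth notes.
Convert each value to sixteenth notes: dotted whole rest = 24; quarter rest = 4; sixteenth rest = 1; dotted eighth = 3; sixteenth = 1.
Adding: 24 + 4 + 1 + 3 + 1 = 33.
33 ÷ 24 = 1 complete bar with 9 sixteenth notes remaining.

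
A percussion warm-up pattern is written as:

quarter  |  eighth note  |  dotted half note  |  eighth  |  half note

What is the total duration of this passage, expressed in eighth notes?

Convert each value to eighth notes: quarter = 2; eighth note = 1; dotted half note = 6; eighth = 1; half note = 4.
Altogether 2 + 1 + 6 + 1 + 4 = 14 eighth notes.

14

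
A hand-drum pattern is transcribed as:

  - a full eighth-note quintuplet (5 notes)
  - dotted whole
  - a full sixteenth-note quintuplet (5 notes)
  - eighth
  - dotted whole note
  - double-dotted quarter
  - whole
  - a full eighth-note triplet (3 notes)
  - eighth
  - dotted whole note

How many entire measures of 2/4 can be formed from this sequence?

One bar of 2/4 = 8 sixteenth notes.
Convert each value to sixteenth notes: a full eighth-note quintuplet (5 notes) (five quintuplet eighths span one half) = 8; dotted whole = 24; a full sixteenth-note quintuplet (5 notes) (five quintuplet sixteenths span one quarter) = 4; eighth = 2; dotted whole note = 24; double-dotted quarter = 7; whole = 16; a full eighth-note triplet (3 notes) (three triplet eighths span one quarter) = 4; eighth = 2; dotted whole note = 24.
Altogether 8 + 24 + 4 + 2 + 24 + 7 + 16 + 4 + 2 + 24 = 115.
115 ÷ 8 = 14 complete bars with 3 left over.

14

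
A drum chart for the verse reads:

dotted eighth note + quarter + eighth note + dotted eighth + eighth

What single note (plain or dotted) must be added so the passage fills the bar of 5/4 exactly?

The bar of 5/4 = 20 sixteenth notes.
Convert each value to sixteenth notes: dotted eighth note = 3; quarter = 4; eighth note = 2; dotted eighth = 3; eighth = 2.
Sum: 3 + 4 + 2 + 3 + 2 = 14.
Remaining: 20 − 14 = 6 sixteenth notes, which is a dotted quarter note.

dotted quarter note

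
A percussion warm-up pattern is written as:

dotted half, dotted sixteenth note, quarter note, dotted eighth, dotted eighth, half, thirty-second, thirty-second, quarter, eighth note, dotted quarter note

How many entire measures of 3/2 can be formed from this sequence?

One bar of 3/2 = 48 thirty-second notes.
Each duration in thirty-second notes: dotted half = 24; dotted sixteenth note = 3; quarter note = 8; dotted eighth = 6; dotted eighth = 6; half = 16; thirty-second = 1; thirty-second = 1; quarter = 8; eighth note = 4; dotted quarter note = 12.
Altogether 24 + 3 + 8 + 6 + 6 + 16 + 1 + 1 + 8 + 4 + 12 = 89.
89 ÷ 48 = 1 complete bar with 41 left over.

1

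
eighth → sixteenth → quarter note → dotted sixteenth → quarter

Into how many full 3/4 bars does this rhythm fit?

1

One bar of 3/4 = 24 thirty-second notes.
Express everything in thirty-second notes: eighth = 4; sixteenth = 2; quarter note = 8; dotted sixteenth = 3; quarter = 8.
Total: 4 + 2 + 8 + 3 + 8 = 25.
25 ÷ 24 = 1 complete bar with 1 left over.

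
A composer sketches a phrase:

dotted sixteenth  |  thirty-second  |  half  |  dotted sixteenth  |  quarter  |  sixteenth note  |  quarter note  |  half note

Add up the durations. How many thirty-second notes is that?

57

Each duration in thirty-second notes: dotted sixteenth = 3; thirty-second = 1; half = 16; dotted sixteenth = 3; quarter = 8; sixteenth note = 2; quarter note = 8; half note = 16.
Sum: 3 + 1 + 16 + 3 + 8 + 2 + 8 + 16 = 57 thirty-second notes.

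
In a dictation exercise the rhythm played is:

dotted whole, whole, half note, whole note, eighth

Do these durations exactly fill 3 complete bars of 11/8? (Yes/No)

One bar of 11/8 = 11 eighth notes, so 3 bars = 33.
Each duration in eighth notes: dotted whole = 12; whole = 8; half note = 4; whole note = 8; eighth = 1.
Sum: 12 + 8 + 4 + 8 + 1 = 33.
33 equals 33, so the answer is Yes.

Yes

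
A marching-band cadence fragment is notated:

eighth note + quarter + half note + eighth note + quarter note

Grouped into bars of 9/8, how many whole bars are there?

One bar of 9/8 = 9 eighth notes.
In eighth notes: eighth note = 1; quarter = 2; half note = 4; eighth note = 1; quarter note = 2.
Altogether 1 + 2 + 4 + 1 + 2 = 10.
10 ÷ 9 = 1 complete bar with 1 left over.

1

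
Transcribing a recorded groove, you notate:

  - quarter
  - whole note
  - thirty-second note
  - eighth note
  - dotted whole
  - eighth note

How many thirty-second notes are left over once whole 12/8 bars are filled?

One bar of 12/8 = 48 thirty-second notes.
Express everything in thirty-second notes: quarter = 8; whole note = 32; thirty-second note = 1; eighth note = 4; dotted whole = 48; eighth note = 4.
Adding: 8 + 32 + 1 + 4 + 48 + 4 = 97.
97 ÷ 48 = 2 complete bars with 1 thirty-second note remaining.

1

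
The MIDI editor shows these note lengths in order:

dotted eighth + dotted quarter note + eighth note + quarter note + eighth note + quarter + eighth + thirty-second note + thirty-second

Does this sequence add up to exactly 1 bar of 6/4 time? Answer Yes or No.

Yes

One bar of 6/4 = 48 thirty-second notes.
Convert each value to thirty-second notes: dotted eighth = 6; dotted quarter note = 12; eighth note = 4; quarter note = 8; eighth note = 4; quarter = 8; eighth = 4; thirty-second note = 1; thirty-second = 1.
Total: 6 + 12 + 4 + 8 + 4 + 8 + 4 + 1 + 1 = 48.
48 equals 48, so the answer is Yes.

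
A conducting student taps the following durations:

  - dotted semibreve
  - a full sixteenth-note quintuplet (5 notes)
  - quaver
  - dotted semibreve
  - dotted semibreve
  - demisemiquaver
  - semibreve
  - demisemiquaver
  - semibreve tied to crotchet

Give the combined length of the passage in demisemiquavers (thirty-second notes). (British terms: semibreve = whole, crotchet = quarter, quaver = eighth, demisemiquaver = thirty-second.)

Working in thirty-second notes: dotted semibreve = 48; a full sixteenth-note quintuplet (5 notes) (five quintuplet sixteenths span one quarter) = 8; quaver = 4; dotted semibreve = 48; dotted semibreve = 48; demisemiquaver = 1; semibreve = 32; demisemiquaver = 1; semibreve tied to crotchet (semibreve + crotchet) = 40.
Altogether 48 + 8 + 4 + 48 + 48 + 1 + 32 + 1 + 40 = 230 thirty-second notes.

230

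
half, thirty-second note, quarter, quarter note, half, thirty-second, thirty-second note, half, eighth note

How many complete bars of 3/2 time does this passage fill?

One bar of 3/2 = 48 thirty-second notes.
In thirty-second notes: half = 16; thirty-second note = 1; quarter = 8; quarter note = 8; half = 16; thirty-second = 1; thirty-second note = 1; half = 16; eighth note = 4.
Altogether 16 + 1 + 8 + 8 + 16 + 1 + 1 + 16 + 4 = 71.
71 ÷ 48 = 1 complete bar with 23 left over.

1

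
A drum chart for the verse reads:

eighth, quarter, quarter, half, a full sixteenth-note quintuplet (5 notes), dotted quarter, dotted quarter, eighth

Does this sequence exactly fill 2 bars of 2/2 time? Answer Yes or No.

No

One bar of 2/2 = 8 eighth notes, so 2 bars = 16.
In eighth notes: eighth = 1; quarter = 2; quarter = 2; half = 4; a full sixteenth-note quintuplet (5 notes) (five quintuplet sixteenths span one quarter) = 2; dotted quarter = 3; dotted quarter = 3; eighth = 1.
Total: 1 + 2 + 2 + 4 + 2 + 3 + 3 + 1 = 18.
18 exceeds 16, so the answer is No.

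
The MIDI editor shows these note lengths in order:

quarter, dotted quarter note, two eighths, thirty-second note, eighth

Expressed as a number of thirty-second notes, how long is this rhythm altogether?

Express everything in thirty-second notes: quarter = 8; dotted quarter note = 12; eighth = 4; eighth = 4; thirty-second note = 1; eighth = 4.
Adding: 8 + 12 + 4 + 4 + 1 + 4 = 33 thirty-second notes.

33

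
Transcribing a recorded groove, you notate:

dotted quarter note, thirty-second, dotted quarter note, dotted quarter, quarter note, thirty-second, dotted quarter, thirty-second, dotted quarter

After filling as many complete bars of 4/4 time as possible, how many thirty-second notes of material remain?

One bar of 4/4 = 32 thirty-second notes.
Convert each value to thirty-second notes: dotted quarter note = 12; thirty-second = 1; dotted quarter note = 12; dotted quarter = 12; quarter note = 8; thirty-second = 1; dotted quarter = 12; thirty-second = 1; dotted quarter = 12.
Adding: 12 + 1 + 12 + 12 + 8 + 1 + 12 + 1 + 12 = 71.
71 ÷ 32 = 2 complete bars with 7 thirty-second notes remaining.

7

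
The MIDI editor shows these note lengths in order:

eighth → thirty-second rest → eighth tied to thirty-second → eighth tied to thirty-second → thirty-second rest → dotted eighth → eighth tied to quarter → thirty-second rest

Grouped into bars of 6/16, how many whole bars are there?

One bar of 6/16 = 12 thirty-second notes.
Express everything in thirty-second notes: eighth = 4; thirty-second rest = 1; eighth tied to thirty-second (eighth + thirty-second) = 5; eighth tied to thirty-second (eighth + thirty-second) = 5; thirty-second rest = 1; dotted eighth = 6; eighth tied to quarter (eighth + quarter) = 12; thirty-second rest = 1.
Altogether 4 + 1 + 5 + 5 + 1 + 6 + 12 + 1 = 35.
35 ÷ 12 = 2 complete bars with 11 left over.

2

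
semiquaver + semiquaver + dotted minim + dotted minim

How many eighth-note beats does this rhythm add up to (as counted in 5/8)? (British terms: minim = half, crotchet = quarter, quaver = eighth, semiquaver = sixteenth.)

13

One eighth-note beat = 2 sixteenth notes.
Express everything in sixteenth notes: semiquaver = 1; semiquaver = 1; dotted minim = 12; dotted minim = 12.
Total: 1 + 1 + 12 + 12 = 26.
26 ÷ 2 = 13 beats.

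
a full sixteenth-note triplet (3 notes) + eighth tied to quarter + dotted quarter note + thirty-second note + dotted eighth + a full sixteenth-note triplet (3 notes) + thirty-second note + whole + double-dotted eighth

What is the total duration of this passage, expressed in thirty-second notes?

Working in thirty-second notes: a full sixteenth-note triplet (3 notes) (three triplet sixteenths span one eighth) = 4; eighth tied to quarter (eighth + quarter) = 12; dotted quarter note = 12; thirty-second note = 1; dotted eighth = 6; a full sixteenth-note triplet (3 notes) (three triplet sixteenths span one eighth) = 4; thirty-second note = 1; whole = 32; double-dotted eighth = 7.
Adding: 4 + 12 + 12 + 1 + 6 + 4 + 1 + 32 + 7 = 79 thirty-second notes.

79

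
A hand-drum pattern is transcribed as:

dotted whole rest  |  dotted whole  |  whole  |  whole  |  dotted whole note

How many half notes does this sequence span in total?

Each duration in half notes: dotted whole rest = 3; dotted whole = 3; whole = 2; whole = 2; dotted whole note = 3.
Adding: 3 + 3 + 2 + 2 + 3 = 13 half notes.

13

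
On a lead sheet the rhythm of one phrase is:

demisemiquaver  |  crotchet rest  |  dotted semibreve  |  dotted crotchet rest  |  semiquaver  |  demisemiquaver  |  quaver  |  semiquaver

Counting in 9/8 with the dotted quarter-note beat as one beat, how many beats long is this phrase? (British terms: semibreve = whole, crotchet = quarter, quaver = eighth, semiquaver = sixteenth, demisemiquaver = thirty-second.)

One dotted quarter-note beat = 12 thirty-second notes.
Convert each value to thirty-second notes: demisemiquaver = 1; crotchet rest = 8; dotted semibreve = 48; dotted crotchet rest = 12; semiquaver = 2; demisemiquaver = 1; quaver = 4; semiquaver = 2.
Sum: 1 + 8 + 48 + 12 + 2 + 1 + 4 + 2 = 78.
78 ÷ 12 = 6.5 beats.

6.5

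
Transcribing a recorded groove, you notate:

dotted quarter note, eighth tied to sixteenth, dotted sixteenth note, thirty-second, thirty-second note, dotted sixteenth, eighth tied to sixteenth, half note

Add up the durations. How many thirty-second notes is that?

Convert each value to thirty-second notes: dotted quarter note = 12; eighth tied to sixteenth (eighth + sixteenth) = 6; dotted sixteenth note = 3; thirty-second = 1; thirty-second note = 1; dotted sixteenth = 3; eighth tied to sixteenth (eighth + sixteenth) = 6; half note = 16.
Sum: 12 + 6 + 3 + 1 + 1 + 3 + 6 + 16 = 48 thirty-second notes.

48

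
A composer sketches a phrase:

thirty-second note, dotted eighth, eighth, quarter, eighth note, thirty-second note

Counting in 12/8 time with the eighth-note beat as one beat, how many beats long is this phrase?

One eighth-note beat = 4 thirty-second notes.
Working in thirty-second notes: thirty-second note = 1; dotted eighth = 6; eighth = 4; quarter = 8; eighth note = 4; thirty-second note = 1.
Total: 1 + 6 + 4 + 8 + 4 + 1 = 24.
24 ÷ 4 = 6 beats.

6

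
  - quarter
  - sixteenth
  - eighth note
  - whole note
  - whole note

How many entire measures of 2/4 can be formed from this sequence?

One bar of 2/4 = 8 sixteenth notes.
Each duration in sixteenth notes: quarter = 4; sixteenth = 1; eighth note = 2; whole note = 16; whole note = 16.
Altogether 4 + 1 + 2 + 16 + 16 = 39.
39 ÷ 8 = 4 complete bars with 7 left over.

4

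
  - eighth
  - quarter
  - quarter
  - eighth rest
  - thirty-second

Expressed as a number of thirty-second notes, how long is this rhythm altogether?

In thirty-second notes: eighth = 4; quarter = 8; quarter = 8; eighth rest = 4; thirty-second = 1.
Altogether 4 + 8 + 8 + 4 + 1 = 25 thirty-second notes.

25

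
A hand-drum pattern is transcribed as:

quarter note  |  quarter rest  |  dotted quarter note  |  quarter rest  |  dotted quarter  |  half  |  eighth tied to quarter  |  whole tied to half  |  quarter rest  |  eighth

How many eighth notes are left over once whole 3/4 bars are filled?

4

One bar of 3/4 = 6 eighth notes.
In eighth notes: quarter note = 2; quarter rest = 2; dotted quarter note = 3; quarter rest = 2; dotted quarter = 3; half = 4; eighth tied to quarter (eighth + quarter) = 3; whole tied to half (whole + half) = 12; quarter rest = 2; eighth = 1.
Adding: 2 + 2 + 3 + 2 + 3 + 4 + 3 + 12 + 2 + 1 = 34.
34 ÷ 6 = 5 complete bars with 4 eighth notes remaining.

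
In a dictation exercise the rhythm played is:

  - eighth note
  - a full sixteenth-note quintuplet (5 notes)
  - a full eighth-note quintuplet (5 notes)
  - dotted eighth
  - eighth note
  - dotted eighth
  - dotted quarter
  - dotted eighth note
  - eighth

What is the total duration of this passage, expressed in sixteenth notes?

Working in sixteenth notes: eighth note = 2; a full sixteenth-note quintuplet (5 notes) (five quintuplet sixteenths span one quarter) = 4; a full eighth-note quintuplet (5 notes) (five quintuplet eighths span one half) = 8; dotted eighth = 3; eighth note = 2; dotted eighth = 3; dotted quarter = 6; dotted eighth note = 3; eighth = 2.
Adding: 2 + 4 + 8 + 3 + 2 + 3 + 6 + 3 + 2 = 33 sixteenth notes.

33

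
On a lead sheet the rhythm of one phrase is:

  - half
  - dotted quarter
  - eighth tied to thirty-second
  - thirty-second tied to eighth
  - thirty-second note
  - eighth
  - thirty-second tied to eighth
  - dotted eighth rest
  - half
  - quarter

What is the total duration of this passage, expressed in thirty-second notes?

78

Express everything in thirty-second notes: half = 16; dotted quarter = 12; eighth tied to thirty-second (eighth + thirty-second) = 5; thirty-second tied to eighth (thirty-second + eighth) = 5; thirty-second note = 1; eighth = 4; thirty-second tied to eighth (thirty-second + eighth) = 5; dotted eighth rest = 6; half = 16; quarter = 8.
Altogether 16 + 12 + 5 + 5 + 1 + 4 + 5 + 6 + 16 + 8 = 78 thirty-second notes.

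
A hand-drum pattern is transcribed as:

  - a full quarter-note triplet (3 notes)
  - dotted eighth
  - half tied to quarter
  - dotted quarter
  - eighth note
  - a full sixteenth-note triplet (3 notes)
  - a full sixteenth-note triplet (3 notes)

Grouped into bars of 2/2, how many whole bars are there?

One bar of 2/2 = 16 sixteenth notes.
Convert each value to sixteenth notes: a full quarter-note triplet (3 notes) (three triplet quarters span one half) = 8; dotted eighth = 3; half tied to quarter (half + quarter) = 12; dotted quarter = 6; eighth note = 2; a full sixteenth-note triplet (3 notes) (three triplet sixteenths span one eighth) = 2; a full sixteenth-note triplet (3 notes) (three triplet sixteenths span one eighth) = 2.
Total: 8 + 3 + 12 + 6 + 2 + 2 + 2 = 35.
35 ÷ 16 = 2 complete bars with 3 left over.

2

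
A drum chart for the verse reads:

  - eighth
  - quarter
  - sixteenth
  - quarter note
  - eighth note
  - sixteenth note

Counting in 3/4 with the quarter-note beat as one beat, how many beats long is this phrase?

3.5

One quarter-note beat = 4 sixteenth notes.
Express everything in sixteenth notes: eighth = 2; quarter = 4; sixteenth = 1; quarter note = 4; eighth note = 2; sixteenth note = 1.
Total: 2 + 4 + 1 + 4 + 2 + 1 = 14.
14 ÷ 4 = 3.5 beats.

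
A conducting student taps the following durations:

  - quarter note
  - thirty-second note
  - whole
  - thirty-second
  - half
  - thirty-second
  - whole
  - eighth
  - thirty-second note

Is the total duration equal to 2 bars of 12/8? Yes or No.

Yes

One bar of 12/8 = 48 thirty-second notes, so 2 bars = 96.
Working in thirty-second notes: quarter note = 8; thirty-second note = 1; whole = 32; thirty-second = 1; half = 16; thirty-second = 1; whole = 32; eighth = 4; thirty-second note = 1.
Altogether 8 + 1 + 32 + 1 + 16 + 1 + 32 + 4 + 1 = 96.
96 equals 96, so the answer is Yes.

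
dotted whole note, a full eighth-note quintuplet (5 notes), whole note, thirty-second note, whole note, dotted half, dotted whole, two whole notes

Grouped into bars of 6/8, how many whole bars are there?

One bar of 6/8 = 24 thirty-second notes.
Each duration in thirty-second notes: dotted whole note = 48; a full eighth-note quintuplet (5 notes) (five quintuplet eighths span one half) = 16; whole note = 32; thirty-second note = 1; whole note = 32; dotted half = 24; dotted whole = 48; whole note = 32; whole note = 32.
Sum: 48 + 16 + 32 + 1 + 32 + 24 + 48 + 32 + 32 = 265.
265 ÷ 24 = 11 complete bars with 1 left over.

11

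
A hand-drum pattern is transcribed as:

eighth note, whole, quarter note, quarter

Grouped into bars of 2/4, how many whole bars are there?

3

One bar of 2/4 = 4 eighth notes.
Each duration in eighth notes: eighth note = 1; whole = 8; quarter note = 2; quarter = 2.
Adding: 1 + 8 + 2 + 2 = 13.
13 ÷ 4 = 3 complete bars with 1 left over.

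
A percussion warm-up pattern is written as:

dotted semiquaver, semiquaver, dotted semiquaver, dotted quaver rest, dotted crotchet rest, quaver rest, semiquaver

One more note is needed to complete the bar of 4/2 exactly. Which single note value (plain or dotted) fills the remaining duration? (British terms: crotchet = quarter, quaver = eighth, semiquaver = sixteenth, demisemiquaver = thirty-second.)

whole note

The bar of 4/2 = 64 thirty-second notes.
Each duration in thirty-second notes: dotted semiquaver = 3; semiquaver = 2; dotted semiquaver = 3; dotted quaver rest = 6; dotted crotchet rest = 12; quaver rest = 4; semiquaver = 2.
Adding: 3 + 2 + 3 + 6 + 12 + 4 + 2 = 32.
Remaining: 64 − 32 = 32 thirty-second notes, which is a whole note.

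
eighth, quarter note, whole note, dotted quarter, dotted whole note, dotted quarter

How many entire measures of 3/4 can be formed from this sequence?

4

One bar of 3/4 = 6 eighth notes.
Each duration in eighth notes: eighth = 1; quarter note = 2; whole note = 8; dotted quarter = 3; dotted whole note = 12; dotted quarter = 3.
Altogether 1 + 2 + 8 + 3 + 12 + 3 = 29.
29 ÷ 6 = 4 complete bars with 5 left over.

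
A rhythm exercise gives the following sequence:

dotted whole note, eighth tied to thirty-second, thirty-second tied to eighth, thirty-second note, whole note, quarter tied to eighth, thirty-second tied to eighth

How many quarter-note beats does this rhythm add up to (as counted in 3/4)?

One quarter-note beat = 8 thirty-second notes.
Working in thirty-second notes: dotted whole note = 48; eighth tied to thirty-second (eighth + thirty-second) = 5; thirty-second tied to eighth (thirty-second + eighth) = 5; thirty-second note = 1; whole note = 32; quarter tied to eighth (quarter + eighth) = 12; thirty-second tied to eighth (thirty-second + eighth) = 5.
Total: 48 + 5 + 5 + 1 + 32 + 12 + 5 = 108.
108 ÷ 8 = 13.5 beats.

13.5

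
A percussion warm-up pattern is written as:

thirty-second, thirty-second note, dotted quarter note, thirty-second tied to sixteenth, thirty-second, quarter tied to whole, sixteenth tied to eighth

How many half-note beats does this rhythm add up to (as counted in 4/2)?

4

One half-note beat = 16 thirty-second notes.
In thirty-second notes: thirty-second = 1; thirty-second note = 1; dotted quarter note = 12; thirty-second tied to sixteenth (thirty-second + sixteenth) = 3; thirty-second = 1; quarter tied to whole (quarter + whole) = 40; sixteenth tied to eighth (sixteenth + eighth) = 6.
Adding: 1 + 1 + 12 + 3 + 1 + 40 + 6 = 64.
64 ÷ 16 = 4 beats.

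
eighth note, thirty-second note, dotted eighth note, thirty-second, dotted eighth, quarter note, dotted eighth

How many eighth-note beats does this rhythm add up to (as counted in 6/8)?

8

One eighth-note beat = 4 thirty-second notes.
Convert each value to thirty-second notes: eighth note = 4; thirty-second note = 1; dotted eighth note = 6; thirty-second = 1; dotted eighth = 6; quarter note = 8; dotted eighth = 6.
Total: 4 + 1 + 6 + 1 + 6 + 8 + 6 = 32.
32 ÷ 4 = 8 beats.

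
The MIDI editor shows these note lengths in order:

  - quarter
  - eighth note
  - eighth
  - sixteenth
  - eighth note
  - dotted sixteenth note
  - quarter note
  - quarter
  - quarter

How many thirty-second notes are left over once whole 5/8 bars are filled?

One bar of 5/8 = 20 thirty-second notes.
Convert each value to thirty-second notes: quarter = 8; eighth note = 4; eighth = 4; sixteenth = 2; eighth note = 4; dotted sixteenth note = 3; quarter note = 8; quarter = 8; quarter = 8.
Altogether 8 + 4 + 4 + 2 + 4 + 3 + 8 + 8 + 8 = 49.
49 ÷ 20 = 2 complete bars with 9 thirty-second notes remaining.

9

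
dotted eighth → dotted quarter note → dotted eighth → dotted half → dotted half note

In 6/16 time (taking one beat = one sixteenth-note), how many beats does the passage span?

One sixteenth-note beat = 2 thirty-second notes.
Express everything in thirty-second notes: dotted eighth = 6; dotted quarter note = 12; dotted eighth = 6; dotted half = 24; dotted half note = 24.
Sum: 6 + 12 + 6 + 24 + 24 = 72.
72 ÷ 2 = 36 beats.

36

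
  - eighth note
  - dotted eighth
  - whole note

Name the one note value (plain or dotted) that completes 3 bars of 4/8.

3 bars of 4/8 = 24 sixteenth notes.
Express everything in sixteenth notes: eighth note = 2; dotted eighth = 3; whole note = 16.
Total: 2 + 3 + 16 = 21.
Remaining: 24 − 21 = 3 sixteenth notes, which is a dotted eighth note.

dotted eighth note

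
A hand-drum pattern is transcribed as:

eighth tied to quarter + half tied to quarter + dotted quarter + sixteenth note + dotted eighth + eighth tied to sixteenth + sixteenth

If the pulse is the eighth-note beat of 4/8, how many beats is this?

16

One eighth-note beat = 2 sixteenth notes.
Convert each value to sixteenth notes: eighth tied to quarter (eighth + quarter) = 6; half tied to quarter (half + quarter) = 12; dotted quarter = 6; sixteenth note = 1; dotted eighth = 3; eighth tied to sixteenth (eighth + sixteenth) = 3; sixteenth = 1.
Sum: 6 + 12 + 6 + 1 + 3 + 3 + 1 = 32.
32 ÷ 2 = 16 beats.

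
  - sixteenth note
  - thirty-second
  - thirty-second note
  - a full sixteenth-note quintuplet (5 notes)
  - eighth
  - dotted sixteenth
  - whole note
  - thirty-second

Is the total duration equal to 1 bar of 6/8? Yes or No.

One bar of 6/8 = 24 thirty-second notes.
Convert each value to thirty-second notes: sixteenth note = 2; thirty-second = 1; thirty-second note = 1; a full sixteenth-note quintuplet (5 notes) (five quintuplet sixteenths span one quarter) = 8; eighth = 4; dotted sixteenth = 3; whole note = 32; thirty-second = 1.
Total: 2 + 1 + 1 + 8 + 4 + 3 + 32 + 1 = 52.
52 exceeds 24, so the answer is No.

No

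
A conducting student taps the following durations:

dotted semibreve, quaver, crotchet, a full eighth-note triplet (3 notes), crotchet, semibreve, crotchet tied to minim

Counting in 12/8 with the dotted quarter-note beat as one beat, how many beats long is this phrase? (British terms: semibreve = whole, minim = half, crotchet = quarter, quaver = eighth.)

One dotted quarter-note beat = 3 eighth notes.
Convert each value to eighth notes: dotted semibreve = 12; quaver = 1; crotchet = 2; a full eighth-note triplet (3 notes) (three triplet eighths span one quarter) = 2; crotchet = 2; semibreve = 8; crotchet tied to minim (crotchet + minim) = 6.
Sum: 12 + 1 + 2 + 2 + 2 + 8 + 6 = 33.
33 ÷ 3 = 11 beats.

11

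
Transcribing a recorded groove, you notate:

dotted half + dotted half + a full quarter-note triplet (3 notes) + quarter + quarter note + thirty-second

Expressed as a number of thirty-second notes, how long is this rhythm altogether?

Convert each value to thirty-second notes: dotted half = 24; dotted half = 24; a full quarter-note triplet (3 notes) (three triplet quarters span one half) = 16; quarter = 8; quarter note = 8; thirty-second = 1.
Altogether 24 + 24 + 16 + 8 + 8 + 1 = 81 thirty-second notes.

81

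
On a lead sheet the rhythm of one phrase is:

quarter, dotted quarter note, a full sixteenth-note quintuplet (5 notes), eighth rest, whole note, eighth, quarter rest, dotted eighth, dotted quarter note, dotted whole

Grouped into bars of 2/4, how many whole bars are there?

8

One bar of 2/4 = 8 sixteenth notes.
Convert each value to sixteenth notes: quarter = 4; dotted quarter note = 6; a full sixteenth-note quintuplet (5 notes) (five quintuplet sixteenths span one quarter) = 4; eighth rest = 2; whole note = 16; eighth = 2; quarter rest = 4; dotted eighth = 3; dotted quarter note = 6; dotted whole = 24.
Sum: 4 + 6 + 4 + 2 + 16 + 2 + 4 + 3 + 6 + 24 = 71.
71 ÷ 8 = 8 complete bars with 7 left over.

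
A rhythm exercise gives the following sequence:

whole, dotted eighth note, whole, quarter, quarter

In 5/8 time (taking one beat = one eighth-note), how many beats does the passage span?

One eighth-note beat = 2 sixteenth notes.
Convert each value to sixteenth notes: whole = 16; dotted eighth note = 3; whole = 16; quarter = 4; quarter = 4.
Altogether 16 + 3 + 16 + 4 + 4 = 43.
43 ÷ 2 = 21.5 beats.

21.5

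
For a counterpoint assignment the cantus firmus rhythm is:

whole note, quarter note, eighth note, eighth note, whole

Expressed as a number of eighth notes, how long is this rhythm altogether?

In eighth notes: whole note = 8; quarter note = 2; eighth note = 1; eighth note = 1; whole = 8.
Adding: 8 + 2 + 1 + 1 + 8 = 20 eighth notes.

20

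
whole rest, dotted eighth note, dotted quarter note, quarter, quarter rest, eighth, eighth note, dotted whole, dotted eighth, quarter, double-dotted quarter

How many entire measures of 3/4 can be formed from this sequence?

6

One bar of 3/4 = 12 sixteenth notes.
In sixteenth notes: whole rest = 16; dotted eighth note = 3; dotted quarter note = 6; quarter = 4; quarter rest = 4; eighth = 2; eighth note = 2; dotted whole = 24; dotted eighth = 3; quarter = 4; double-dotted quarter = 7.
Altogether 16 + 3 + 6 + 4 + 4 + 2 + 2 + 24 + 3 + 4 + 7 = 75.
75 ÷ 12 = 6 complete bars with 3 left over.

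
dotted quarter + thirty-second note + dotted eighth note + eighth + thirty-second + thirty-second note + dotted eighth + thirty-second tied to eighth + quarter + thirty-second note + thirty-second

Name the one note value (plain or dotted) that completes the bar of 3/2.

The bar of 3/2 = 48 thirty-second notes.
In thirty-second notes: dotted quarter = 12; thirty-second note = 1; dotted eighth note = 6; eighth = 4; thirty-second = 1; thirty-second note = 1; dotted eighth = 6; thirty-second tied to eighth (thirty-second + eighth) = 5; quarter = 8; thirty-second note = 1; thirty-second = 1.
Adding: 12 + 1 + 6 + 4 + 1 + 1 + 6 + 5 + 8 + 1 + 1 = 46.
Remaining: 48 − 46 = 2 thirty-second notes, which is a sixteenth note.

sixteenth note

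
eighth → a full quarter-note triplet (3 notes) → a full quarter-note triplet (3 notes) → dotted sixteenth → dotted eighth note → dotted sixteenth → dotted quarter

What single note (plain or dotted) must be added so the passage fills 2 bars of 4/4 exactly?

eighth note

2 bars of 4/4 = 64 thirty-second notes.
Convert each value to thirty-second notes: eighth = 4; a full quarter-note triplet (3 notes) (three triplet quarters span one half) = 16; a full quarter-note triplet (3 notes) (three triplet quarters span one half) = 16; dotted sixteenth = 3; dotted eighth note = 6; dotted sixteenth = 3; dotted quarter = 12.
Sum: 4 + 16 + 16 + 3 + 6 + 3 + 12 = 60.
Remaining: 64 − 60 = 4 thirty-second notes, which is a eighth note.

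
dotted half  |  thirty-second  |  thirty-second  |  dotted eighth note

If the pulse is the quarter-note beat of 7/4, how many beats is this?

4

One quarter-note beat = 8 thirty-second notes.
Express everything in thirty-second notes: dotted half = 24; thirty-second = 1; thirty-second = 1; dotted eighth note = 6.
Sum: 24 + 1 + 1 + 6 = 32.
32 ÷ 8 = 4 beats.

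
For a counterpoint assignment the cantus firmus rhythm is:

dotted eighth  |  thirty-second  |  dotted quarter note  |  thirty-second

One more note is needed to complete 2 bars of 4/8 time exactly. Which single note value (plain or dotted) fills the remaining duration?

2 bars of 4/8 = 32 thirty-second notes.
Each duration in thirty-second notes: dotted eighth = 6; thirty-second = 1; dotted quarter note = 12; thirty-second = 1.
Total: 6 + 1 + 12 + 1 = 20.
Remaining: 32 − 20 = 12 thirty-second notes, which is a dotted quarter note.

dotted quarter note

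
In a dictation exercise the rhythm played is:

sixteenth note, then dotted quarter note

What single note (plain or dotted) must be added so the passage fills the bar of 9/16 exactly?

The bar of 9/16 = 9 sixteenth notes.
Each duration in sixteenth notes: sixteenth note = 1; dotted quarter note = 6.
Sum: 1 + 6 = 7.
Remaining: 9 − 7 = 2 sixteenth notes, which is a eighth note.

eighth note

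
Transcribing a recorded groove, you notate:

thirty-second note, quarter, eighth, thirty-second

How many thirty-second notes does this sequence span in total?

Express everything in thirty-second notes: thirty-second note = 1; quarter = 8; eighth = 4; thirty-second = 1.
Altogether 1 + 8 + 4 + 1 = 14 thirty-second notes.

14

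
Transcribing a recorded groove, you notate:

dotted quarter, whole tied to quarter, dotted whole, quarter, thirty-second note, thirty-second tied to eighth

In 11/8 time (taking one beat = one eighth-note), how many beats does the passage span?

One eighth-note beat = 4 thirty-second notes.
Express everything in thirty-second notes: dotted quarter = 12; whole tied to quarter (whole + quarter) = 40; dotted whole = 48; quarter = 8; thirty-second note = 1; thirty-second tied to eighth (thirty-second + eighth) = 5.
Adding: 12 + 40 + 48 + 8 + 1 + 5 = 114.
114 ÷ 4 = 28.5 beats.

28.5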